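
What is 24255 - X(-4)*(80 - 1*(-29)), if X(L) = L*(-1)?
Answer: 23819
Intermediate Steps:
X(L) = -L
24255 - X(-4)*(80 - 1*(-29)) = 24255 - (-1*(-4))*(80 - 1*(-29)) = 24255 - 4*(80 + 29) = 24255 - 4*109 = 24255 - 1*436 = 24255 - 436 = 23819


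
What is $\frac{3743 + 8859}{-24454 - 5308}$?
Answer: $- \frac{6301}{14881} \approx -0.42343$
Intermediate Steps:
$\frac{3743 + 8859}{-24454 - 5308} = \frac{12602}{-29762} = 12602 \left(- \frac{1}{29762}\right) = - \frac{6301}{14881}$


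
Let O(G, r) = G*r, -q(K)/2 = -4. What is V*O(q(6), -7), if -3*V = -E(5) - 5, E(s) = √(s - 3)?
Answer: -280/3 - 56*√2/3 ≈ -119.73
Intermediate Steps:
q(K) = 8 (q(K) = -2*(-4) = 8)
E(s) = √(-3 + s)
V = 5/3 + √2/3 (V = -(-√(-3 + 5) - 5)/3 = -(-√2 - 5)/3 = -(-5 - √2)/3 = 5/3 + √2/3 ≈ 2.1381)
V*O(q(6), -7) = (5/3 + √2/3)*(8*(-7)) = (5/3 + √2/3)*(-56) = -280/3 - 56*√2/3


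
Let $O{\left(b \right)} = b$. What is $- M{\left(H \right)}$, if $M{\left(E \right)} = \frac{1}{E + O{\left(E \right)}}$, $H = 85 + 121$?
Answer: $- \frac{1}{412} \approx -0.0024272$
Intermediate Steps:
$H = 206$
$M{\left(E \right)} = \frac{1}{2 E}$ ($M{\left(E \right)} = \frac{1}{E + E} = \frac{1}{2 E}$)
$- M{\left(H \right)} = - \frac{1}{2 \cdot 206} = \left(-1\right) \frac{1}{412} = - \frac{1}{412}$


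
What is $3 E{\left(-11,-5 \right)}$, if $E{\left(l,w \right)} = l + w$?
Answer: $-48$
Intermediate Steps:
$3 E{\left(-11,-5 \right)} = 3 \left(-11 - 5\right) = 3 \left(-16\right) = -48$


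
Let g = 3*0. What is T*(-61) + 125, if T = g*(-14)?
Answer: 125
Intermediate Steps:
g = 0
T = 0 (T = 0*(-14) = 0)
T*(-61) + 125 = 0*(-61) + 125 = 0 + 125 = 125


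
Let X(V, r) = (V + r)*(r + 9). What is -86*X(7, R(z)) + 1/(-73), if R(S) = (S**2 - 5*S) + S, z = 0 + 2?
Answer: -94171/73 ≈ -1290.0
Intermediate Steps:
z = 2
R(S) = S**2 - 4*S
X(V, r) = (9 + r)*(V + r) (X(V, r) = (V + r)*(9 + r) = (9 + r)*(V + r))
-86*X(7, R(z)) + 1/(-73) = -86*((2*(-4 + 2))**2 + 9*7 + 9*(2*(-4 + 2)) + 7*(2*(-4 + 2))) + 1/(-73) = -86*((2*(-2))**2 + 63 + 9*(2*(-2)) + 7*(2*(-2))) - 1/73 = -86*((-4)**2 + 63 + 9*(-4) + 7*(-4)) - 1/73 = -86*(16 + 63 - 36 - 28) - 1/73 = -86*15 - 1/73 = -1290 - 1/73 = -94171/73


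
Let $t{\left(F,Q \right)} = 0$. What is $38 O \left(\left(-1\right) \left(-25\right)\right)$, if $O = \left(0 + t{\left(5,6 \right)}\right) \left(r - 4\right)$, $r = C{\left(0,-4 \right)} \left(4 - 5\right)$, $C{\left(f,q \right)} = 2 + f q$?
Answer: $0$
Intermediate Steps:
$r = -2$ ($r = \left(2 + 0 \left(-4\right)\right) \left(4 - 5\right) = \left(2 + 0\right) \left(-1\right) = 2 \left(-1\right) = -2$)
$O = 0$ ($O = \left(0 + 0\right) \left(-2 - 4\right) = 0 \left(-6\right) = 0$)
$38 O \left(\left(-1\right) \left(-25\right)\right) = 38 \cdot 0 \left(\left(-1\right) \left(-25\right)\right) = 0 \cdot 25 = 0$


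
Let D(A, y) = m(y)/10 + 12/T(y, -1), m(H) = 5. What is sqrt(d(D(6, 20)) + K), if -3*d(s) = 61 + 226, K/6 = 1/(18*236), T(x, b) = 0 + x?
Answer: I*sqrt(1332043)/118 ≈ 9.7809*I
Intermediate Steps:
T(x, b) = x
D(A, y) = 1/2 + 12/y (D(A, y) = 5/10 + 12/y = 5*(1/10) + 12/y = 1/2 + 12/y)
K = 1/708 (K = 6/((18*236)) = 6/4248 = 6*(1/4248) = 1/708 ≈ 0.0014124)
d(s) = -287/3 (d(s) = -(61 + 226)/3 = -1/3*287 = -287/3)
sqrt(d(D(6, 20)) + K) = sqrt(-287/3 + 1/708) = sqrt(-22577/236) = I*sqrt(1332043)/118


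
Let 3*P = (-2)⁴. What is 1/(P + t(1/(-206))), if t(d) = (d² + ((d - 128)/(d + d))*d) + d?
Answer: -31827/1867415 ≈ -0.017043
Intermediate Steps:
t(d) = -64 + d² + 3*d/2 (t(d) = (d² + ((-128 + d)/((2*d)))*d) + d = (d² + ((-128 + d)*(1/(2*d)))*d) + d = (d² + ((-128 + d)/(2*d))*d) + d = (d² + (-64 + d/2)) + d = (-64 + d² + d/2) + d = -64 + d² + 3*d/2)
P = 16/3 (P = (⅓)*(-2)⁴ = (⅓)*16 = 16/3 ≈ 5.3333)
1/(P + t(1/(-206))) = 1/(16/3 + (-64 + (1/(-206))² + (3/2)/(-206))) = 1/(16/3 + (-64 + (-1/206)² + (3/2)*(-1/206))) = 1/(16/3 + (-64 + 1/42436 - 3/412)) = 1/(16/3 - 679053/10609) = 1/(-1867415/31827) = -31827/1867415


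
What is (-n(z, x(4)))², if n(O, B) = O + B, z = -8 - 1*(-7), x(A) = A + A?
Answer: 49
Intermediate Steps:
x(A) = 2*A
z = -1 (z = -8 + 7 = -1)
n(O, B) = B + O
(-n(z, x(4)))² = (-(2*4 - 1))² = (-(8 - 1))² = (-1*7)² = (-7)² = 49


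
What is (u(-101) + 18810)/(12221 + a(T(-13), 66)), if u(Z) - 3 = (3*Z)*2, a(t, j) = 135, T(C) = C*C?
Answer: 18207/12356 ≈ 1.4735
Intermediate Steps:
T(C) = C²
u(Z) = 3 + 6*Z (u(Z) = 3 + (3*Z)*2 = 3 + 6*Z)
(u(-101) + 18810)/(12221 + a(T(-13), 66)) = ((3 + 6*(-101)) + 18810)/(12221 + 135) = ((3 - 606) + 18810)/12356 = (-603 + 18810)*(1/12356) = 18207*(1/12356) = 18207/12356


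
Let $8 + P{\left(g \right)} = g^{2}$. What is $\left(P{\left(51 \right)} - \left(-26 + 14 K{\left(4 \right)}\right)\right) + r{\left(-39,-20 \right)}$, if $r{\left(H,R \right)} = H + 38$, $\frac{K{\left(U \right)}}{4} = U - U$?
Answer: $2618$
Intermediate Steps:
$K{\left(U \right)} = 0$ ($K{\left(U \right)} = 4 \left(U - U\right) = 4 \cdot 0 = 0$)
$P{\left(g \right)} = -8 + g^{2}$
$r{\left(H,R \right)} = 38 + H$
$\left(P{\left(51 \right)} - \left(-26 + 14 K{\left(4 \right)}\right)\right) + r{\left(-39,-20 \right)} = \left(\left(-8 + 51^{2}\right) + \left(26 - 0\right)\right) + \left(38 - 39\right) = \left(\left(-8 + 2601\right) + \left(26 + 0\right)\right) - 1 = \left(2593 + 26\right) - 1 = 2619 - 1 = 2618$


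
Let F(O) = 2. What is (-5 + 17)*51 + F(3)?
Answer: 614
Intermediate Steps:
(-5 + 17)*51 + F(3) = (-5 + 17)*51 + 2 = 12*51 + 2 = 612 + 2 = 614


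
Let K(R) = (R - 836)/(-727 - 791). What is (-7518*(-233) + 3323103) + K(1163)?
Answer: 2567847173/506 ≈ 5.0748e+6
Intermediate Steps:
K(R) = 38/69 - R/1518 (K(R) = (-836 + R)/(-1518) = (-836 + R)*(-1/1518) = 38/69 - R/1518)
(-7518*(-233) + 3323103) + K(1163) = (-7518*(-233) + 3323103) + (38/69 - 1/1518*1163) = (1751694 + 3323103) + (38/69 - 1163/1518) = 5074797 - 109/506 = 2567847173/506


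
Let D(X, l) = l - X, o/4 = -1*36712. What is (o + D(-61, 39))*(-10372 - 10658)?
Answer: 3086110440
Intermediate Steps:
o = -146848 (o = 4*(-1*36712) = 4*(-36712) = -146848)
(o + D(-61, 39))*(-10372 - 10658) = (-146848 + (39 - 1*(-61)))*(-10372 - 10658) = (-146848 + (39 + 61))*(-21030) = (-146848 + 100)*(-21030) = -146748*(-21030) = 3086110440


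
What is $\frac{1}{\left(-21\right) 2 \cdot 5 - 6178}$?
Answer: $- \frac{1}{6388} \approx -0.00015654$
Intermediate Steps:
$\frac{1}{\left(-21\right) 2 \cdot 5 - 6178} = \frac{1}{\left(-42\right) 5 - 6178} = \frac{1}{-210 - 6178} = \frac{1}{-6388} = - \frac{1}{6388}$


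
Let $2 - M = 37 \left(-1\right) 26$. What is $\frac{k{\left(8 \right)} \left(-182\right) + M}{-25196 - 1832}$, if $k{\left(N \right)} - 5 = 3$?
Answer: $\frac{123}{6757} \approx 0.018203$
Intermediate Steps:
$k{\left(N \right)} = 8$ ($k{\left(N \right)} = 5 + 3 = 8$)
$M = 964$ ($M = 2 - 37 \left(-1\right) 26 = 2 - \left(-37\right) 26 = 2 - -962 = 2 + 962 = 964$)
$\frac{k{\left(8 \right)} \left(-182\right) + M}{-25196 - 1832} = \frac{8 \left(-182\right) + 964}{-25196 - 1832} = \frac{-1456 + 964}{-27028} = \left(-492\right) \left(- \frac{1}{27028}\right) = \frac{123}{6757}$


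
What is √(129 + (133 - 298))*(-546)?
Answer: -3276*I ≈ -3276.0*I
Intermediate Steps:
√(129 + (133 - 298))*(-546) = √(129 - 165)*(-546) = √(-36)*(-546) = (6*I)*(-546) = -3276*I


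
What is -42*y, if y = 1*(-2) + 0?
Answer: 84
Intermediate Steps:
y = -2 (y = -2 + 0 = -2)
-42*y = -42*(-2) = 84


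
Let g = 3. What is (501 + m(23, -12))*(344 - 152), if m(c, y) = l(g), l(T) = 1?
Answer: 96384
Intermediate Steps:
m(c, y) = 1
(501 + m(23, -12))*(344 - 152) = (501 + 1)*(344 - 152) = 502*192 = 96384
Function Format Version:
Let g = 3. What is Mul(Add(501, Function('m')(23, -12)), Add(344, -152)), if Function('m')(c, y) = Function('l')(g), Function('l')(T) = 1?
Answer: 96384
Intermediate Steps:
Function('m')(c, y) = 1
Mul(Add(501, Function('m')(23, -12)), Add(344, -152)) = Mul(Add(501, 1), Add(344, -152)) = Mul(502, 192) = 96384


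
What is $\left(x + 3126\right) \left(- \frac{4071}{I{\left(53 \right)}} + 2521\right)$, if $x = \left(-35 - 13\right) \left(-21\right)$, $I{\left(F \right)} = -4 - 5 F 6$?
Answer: $\frac{8314600515}{797} \approx 1.0432 \cdot 10^{7}$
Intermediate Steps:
$I{\left(F \right)} = -4 - 30 F$ ($I{\left(F \right)} = -4 - 5 \cdot 6 F = -4 - 30 F$)
$x = 1008$ ($x = \left(-48\right) \left(-21\right) = 1008$)
$\left(x + 3126\right) \left(- \frac{4071}{I{\left(53 \right)}} + 2521\right) = \left(1008 + 3126\right) \left(- \frac{4071}{-4 - 1590} + 2521\right) = 4134 \left(- \frac{4071}{-4 - 1590} + 2521\right) = 4134 \left(- \frac{4071}{-1594} + 2521\right) = 4134 \left(\left(-4071\right) \left(- \frac{1}{1594}\right) + 2521\right) = 4134 \left(\frac{4071}{1594} + 2521\right) = 4134 \cdot \frac{4022545}{1594} = \frac{8314600515}{797}$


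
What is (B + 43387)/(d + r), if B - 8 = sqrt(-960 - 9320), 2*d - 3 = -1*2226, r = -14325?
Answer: -28930/10291 - 4*I*sqrt(2570)/30873 ≈ -2.8112 - 0.0065682*I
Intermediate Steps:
d = -2223/2 (d = 3/2 + (-1*2226)/2 = 3/2 + (1/2)*(-2226) = 3/2 - 1113 = -2223/2 ≈ -1111.5)
B = 8 + 2*I*sqrt(2570) (B = 8 + sqrt(-960 - 9320) = 8 + sqrt(-10280) = 8 + 2*I*sqrt(2570) ≈ 8.0 + 101.39*I)
(B + 43387)/(d + r) = ((8 + 2*I*sqrt(2570)) + 43387)/(-2223/2 - 14325) = (43395 + 2*I*sqrt(2570))/(-30873/2) = (43395 + 2*I*sqrt(2570))*(-2/30873) = -28930/10291 - 4*I*sqrt(2570)/30873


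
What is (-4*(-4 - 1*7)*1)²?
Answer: 1936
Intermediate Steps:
(-4*(-4 - 1*7)*1)² = (-4*(-4 - 7)*1)² = (-4*(-11)*1)² = (44*1)² = 44² = 1936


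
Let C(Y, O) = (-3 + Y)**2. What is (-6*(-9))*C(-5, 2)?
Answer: 3456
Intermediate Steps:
(-6*(-9))*C(-5, 2) = (-6*(-9))*(-3 - 5)**2 = 54*(-8)**2 = 54*64 = 3456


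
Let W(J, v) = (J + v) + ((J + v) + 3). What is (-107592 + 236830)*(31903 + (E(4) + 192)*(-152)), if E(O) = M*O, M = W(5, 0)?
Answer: -670099030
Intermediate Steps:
W(J, v) = 3 + 2*J + 2*v (W(J, v) = (J + v) + (3 + J + v) = 3 + 2*J + 2*v)
M = 13 (M = 3 + 2*5 + 2*0 = 3 + 10 + 0 = 13)
E(O) = 13*O
(-107592 + 236830)*(31903 + (E(4) + 192)*(-152)) = (-107592 + 236830)*(31903 + (13*4 + 192)*(-152)) = 129238*(31903 + (52 + 192)*(-152)) = 129238*(31903 + 244*(-152)) = 129238*(31903 - 37088) = 129238*(-5185) = -670099030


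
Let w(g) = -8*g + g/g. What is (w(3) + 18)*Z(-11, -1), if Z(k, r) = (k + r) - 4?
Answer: 80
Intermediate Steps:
Z(k, r) = -4 + k + r
w(g) = 1 - 8*g (w(g) = -8*g + 1 = 1 - 8*g)
(w(3) + 18)*Z(-11, -1) = ((1 - 8*3) + 18)*(-4 - 11 - 1) = ((1 - 24) + 18)*(-16) = (-23 + 18)*(-16) = -5*(-16) = 80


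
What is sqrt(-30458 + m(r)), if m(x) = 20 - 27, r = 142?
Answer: 3*I*sqrt(3385) ≈ 174.54*I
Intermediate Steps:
m(x) = -7
sqrt(-30458 + m(r)) = sqrt(-30458 - 7) = sqrt(-30465) = 3*I*sqrt(3385)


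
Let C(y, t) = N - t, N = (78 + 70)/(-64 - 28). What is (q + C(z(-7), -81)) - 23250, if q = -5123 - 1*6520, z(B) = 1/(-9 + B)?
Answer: -800713/23 ≈ -34814.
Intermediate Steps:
N = -37/23 (N = 148/(-92) = 148*(-1/92) = -37/23 ≈ -1.6087)
C(y, t) = -37/23 - t
q = -11643 (q = -5123 - 6520 = -11643)
(q + C(z(-7), -81)) - 23250 = (-11643 + (-37/23 - 1*(-81))) - 23250 = (-11643 + (-37/23 + 81)) - 23250 = (-11643 + 1826/23) - 23250 = -265963/23 - 23250 = -800713/23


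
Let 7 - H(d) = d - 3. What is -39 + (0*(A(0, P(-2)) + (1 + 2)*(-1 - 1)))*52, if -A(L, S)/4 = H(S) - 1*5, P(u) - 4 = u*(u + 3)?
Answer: -39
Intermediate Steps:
H(d) = 10 - d (H(d) = 7 - (d - 3) = 7 - (-3 + d) = 7 + (3 - d) = 10 - d)
P(u) = 4 + u*(3 + u) (P(u) = 4 + u*(u + 3) = 4 + u*(3 + u))
A(L, S) = -20 + 4*S (A(L, S) = -4*((10 - S) - 1*5) = -4*((10 - S) - 5) = -4*(5 - S) = -20 + 4*S)
-39 + (0*(A(0, P(-2)) + (1 + 2)*(-1 - 1)))*52 = -39 + (0*((-20 + 4*(4 + (-2)² + 3*(-2))) + (1 + 2)*(-1 - 1)))*52 = -39 + (0*((-20 + 4*(4 + 4 - 6)) + 3*(-2)))*52 = -39 + (0*((-20 + 4*2) - 6))*52 = -39 + (0*((-20 + 8) - 6))*52 = -39 + (0*(-12 - 6))*52 = -39 + (0*(-18))*52 = -39 + 0*52 = -39 + 0 = -39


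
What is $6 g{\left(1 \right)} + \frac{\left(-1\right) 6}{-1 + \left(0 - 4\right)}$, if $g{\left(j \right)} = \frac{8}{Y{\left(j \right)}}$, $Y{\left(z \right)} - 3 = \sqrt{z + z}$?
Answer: $\frac{762}{35} - \frac{48 \sqrt{2}}{7} \approx 12.074$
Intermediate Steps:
$Y{\left(z \right)} = 3 + \sqrt{2} \sqrt{z}$ ($Y{\left(z \right)} = 3 + \sqrt{z + z} = 3 + \sqrt{2 z} = 3 + \sqrt{2} \sqrt{z}$)
$g{\left(j \right)} = \frac{8}{3 + \sqrt{2} \sqrt{j}}$
$6 g{\left(1 \right)} + \frac{\left(-1\right) 6}{-1 + \left(0 - 4\right)} = 6 \frac{8}{3 + \sqrt{2} \sqrt{1}} + \frac{\left(-1\right) 6}{-1 + \left(0 - 4\right)} = 6 \frac{8}{3 + \sqrt{2} \cdot 1} - \frac{6}{-1 + \left(0 - 4\right)} = 6 \frac{8}{3 + \sqrt{2}} - \frac{6}{-1 - 4} = \frac{48}{3 + \sqrt{2}} - \frac{6}{-5} = \frac{48}{3 + \sqrt{2}} - - \frac{6}{5} = \frac{48}{3 + \sqrt{2}} + \frac{6}{5} = \frac{6}{5} + \frac{48}{3 + \sqrt{2}}$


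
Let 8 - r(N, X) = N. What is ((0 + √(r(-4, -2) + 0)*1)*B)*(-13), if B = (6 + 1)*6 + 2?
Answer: -1144*√3 ≈ -1981.5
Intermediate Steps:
r(N, X) = 8 - N
B = 44 (B = 7*6 + 2 = 42 + 2 = 44)
((0 + √(r(-4, -2) + 0)*1)*B)*(-13) = ((0 + √((8 - 1*(-4)) + 0)*1)*44)*(-13) = ((0 + √((8 + 4) + 0)*1)*44)*(-13) = ((0 + √(12 + 0)*1)*44)*(-13) = ((0 + √12*1)*44)*(-13) = ((0 + (2*√3)*1)*44)*(-13) = ((0 + 2*√3)*44)*(-13) = ((2*√3)*44)*(-13) = (88*√3)*(-13) = -1144*√3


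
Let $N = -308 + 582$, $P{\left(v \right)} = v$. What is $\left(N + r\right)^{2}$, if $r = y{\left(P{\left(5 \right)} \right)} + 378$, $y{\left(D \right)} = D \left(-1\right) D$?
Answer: $393129$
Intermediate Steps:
$y{\left(D \right)} = - D^{2}$ ($y{\left(D \right)} = - D D = - D^{2}$)
$r = 353$ ($r = - 5^{2} + 378 = \left(-1\right) 25 + 378 = -25 + 378 = 353$)
$N = 274$
$\left(N + r\right)^{2} = \left(274 + 353\right)^{2} = 627^{2} = 393129$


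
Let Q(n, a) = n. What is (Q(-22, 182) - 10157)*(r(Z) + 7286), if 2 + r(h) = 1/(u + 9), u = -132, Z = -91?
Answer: -3039893883/41 ≈ -7.4144e+7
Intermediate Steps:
r(h) = -247/123 (r(h) = -2 + 1/(-132 + 9) = -2 + 1/(-123) = -2 - 1/123 = -247/123)
(Q(-22, 182) - 10157)*(r(Z) + 7286) = (-22 - 10157)*(-247/123 + 7286) = -10179*895931/123 = -3039893883/41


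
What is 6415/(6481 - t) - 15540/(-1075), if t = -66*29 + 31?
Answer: 27374537/1798260 ≈ 15.223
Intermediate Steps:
t = -1883 (t = -1914 + 31 = -1883)
6415/(6481 - t) - 15540/(-1075) = 6415/(6481 - 1*(-1883)) - 15540/(-1075) = 6415/(6481 + 1883) - 15540*(-1/1075) = 6415/8364 + 3108/215 = 27374537/1798260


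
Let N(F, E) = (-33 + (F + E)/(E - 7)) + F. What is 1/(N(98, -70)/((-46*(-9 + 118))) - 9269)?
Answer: -55154/511223137 ≈ -0.00010789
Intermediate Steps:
N(F, E) = -33 + F + (E + F)/(-7 + E) (N(F, E) = (-33 + (E + F)/(-7 + E)) + F = -33 + F + (E + F)/(-7 + E))
1/(N(98, -70)/((-46*(-9 + 118))) - 9269) = 1/(((231 - 32*(-70) - 6*98 - 70*98)/(-7 - 70))/((-46*(-9 + 118))) - 9269) = 1/(((231 + 2240 - 588 - 6860)/(-77))/((-46*109)) - 9269) = 1/(-1/77*(-4977)/(-5014) - 9269) = 1/((711/11)*(-1/5014) - 9269) = 1/(-711/55154 - 9269) = 1/(-511223137/55154) = -55154/511223137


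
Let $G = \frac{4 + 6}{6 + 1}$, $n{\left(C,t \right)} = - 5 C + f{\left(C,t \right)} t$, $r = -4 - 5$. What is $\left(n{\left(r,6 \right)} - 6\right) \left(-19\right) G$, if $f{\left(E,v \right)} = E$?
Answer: $\frac{2850}{7} \approx 407.14$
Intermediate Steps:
$r = -9$
$n{\left(C,t \right)} = - 5 C + C t$
$G = \frac{10}{7} \approx 1.4286$
$\left(n{\left(r,6 \right)} - 6\right) \left(-19\right) G = \left(- 9 \left(-5 + 6\right) - 6\right) \left(-19\right) \frac{10}{7} = \left(\left(-9\right) 1 - 6\right) \left(-19\right) \frac{10}{7} = \left(-9 - 6\right) \left(-19\right) \frac{10}{7} = \left(-15\right) \left(-19\right) \frac{10}{7} = 285 \cdot \frac{10}{7} = \frac{2850}{7}$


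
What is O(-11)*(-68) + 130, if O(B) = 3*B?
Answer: 2374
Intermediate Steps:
O(-11)*(-68) + 130 = (3*(-11))*(-68) + 130 = -33*(-68) + 130 = 2244 + 130 = 2374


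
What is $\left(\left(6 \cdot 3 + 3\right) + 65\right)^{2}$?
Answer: $7396$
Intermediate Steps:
$\left(\left(6 \cdot 3 + 3\right) + 65\right)^{2} = \left(\left(18 + 3\right) + 65\right)^{2} = \left(21 + 65\right)^{2} = 86^{2} = 7396$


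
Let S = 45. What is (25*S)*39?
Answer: 43875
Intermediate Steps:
(25*S)*39 = (25*45)*39 = 1125*39 = 43875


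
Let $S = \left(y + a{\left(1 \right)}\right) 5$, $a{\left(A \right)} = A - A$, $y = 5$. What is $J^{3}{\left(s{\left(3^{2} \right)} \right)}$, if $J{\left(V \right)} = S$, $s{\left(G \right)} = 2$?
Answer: $15625$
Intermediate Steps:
$a{\left(A \right)} = 0$
$S = 25$ ($S = \left(5 + 0\right) 5 = 5 \cdot 5 = 25$)
$J{\left(V \right)} = 25$
$J^{3}{\left(s{\left(3^{2} \right)} \right)} = 25^{3} = 15625$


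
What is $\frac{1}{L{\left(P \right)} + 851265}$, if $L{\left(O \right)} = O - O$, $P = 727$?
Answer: $\frac{1}{851265} \approx 1.1747 \cdot 10^{-6}$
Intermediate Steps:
$L{\left(O \right)} = 0$
$\frac{1}{L{\left(P \right)} + 851265} = \frac{1}{0 + 851265} = \frac{1}{851265}$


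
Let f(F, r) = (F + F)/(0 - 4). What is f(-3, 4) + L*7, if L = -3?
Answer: -39/2 ≈ -19.500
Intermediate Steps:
f(F, r) = -F/2 (f(F, r) = (2*F)/(-4) = (2*F)*(-¼) = -F/2)
f(-3, 4) + L*7 = -½*(-3) - 3*7 = 3/2 - 21 = -39/2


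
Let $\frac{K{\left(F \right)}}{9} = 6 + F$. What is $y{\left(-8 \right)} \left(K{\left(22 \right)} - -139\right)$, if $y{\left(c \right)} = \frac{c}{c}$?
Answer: $391$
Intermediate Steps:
$y{\left(c \right)} = 1$
$K{\left(F \right)} = 54 + 9 F$ ($K{\left(F \right)} = 9 \left(6 + F\right) = 54 + 9 F$)
$y{\left(-8 \right)} \left(K{\left(22 \right)} - -139\right) = 1 \left(\left(54 + 9 \cdot 22\right) - -139\right) = 1 \left(\left(54 + 198\right) + \left(-78 + 217\right)\right) = 1 \left(252 + 139\right) = 1 \cdot 391 = 391$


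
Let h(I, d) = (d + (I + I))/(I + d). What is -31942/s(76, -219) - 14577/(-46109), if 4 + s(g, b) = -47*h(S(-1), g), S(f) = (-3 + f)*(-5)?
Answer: 35368796115/67273031 ≈ 525.75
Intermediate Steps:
S(f) = 15 - 5*f
h(I, d) = (d + 2*I)/(I + d)
s(g, b) = -4 - 47*(40 + g)/(20 + g) (s(g, b) = -4 - 47*(g + 2*(15 - 5*(-1)))/((15 - 5*(-1)) + g) = -4 - 47*(g + 2*(15 + 5))/((15 + 5) + g) = -4 - 47*(g + 2*20)/(20 + g) = -4 - 47*(g + 40)/(20 + g) = -4 - 47*(40 + g)/(20 + g))
-31942/s(76, -219) - 14577/(-46109) = -31942*(20 + 76)/(-1960 - 51*76) - 14577/(-46109) = -31942*96/(-1960 - 3876) - 14577*(-1/46109) = -31942/((1/96)*(-5836)) + 14577/46109 = -31942/(-1459/24) + 14577/46109 = -31942*(-24/1459) + 14577/46109 = 766608/1459 + 14577/46109 = 35368796115/67273031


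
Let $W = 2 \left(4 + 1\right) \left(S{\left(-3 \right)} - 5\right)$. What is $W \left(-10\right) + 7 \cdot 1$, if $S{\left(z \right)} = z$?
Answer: $807$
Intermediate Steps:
$W = -80$ ($W = 2 \left(4 + 1\right) \left(-3 - 5\right) = 2 \cdot 5 \left(-8\right) = 10 \left(-8\right) = -80$)
$W \left(-10\right) + 7 \cdot 1 = \left(-80\right) \left(-10\right) + 7 \cdot 1 = 800 + 7 = 807$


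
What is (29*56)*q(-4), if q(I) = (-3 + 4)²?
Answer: 1624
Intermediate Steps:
q(I) = 1 (q(I) = 1² = 1)
(29*56)*q(-4) = (29*56)*1 = 1624*1 = 1624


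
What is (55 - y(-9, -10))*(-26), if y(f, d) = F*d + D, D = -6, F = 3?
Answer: -2366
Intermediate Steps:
y(f, d) = -6 + 3*d (y(f, d) = 3*d - 6 = -6 + 3*d)
(55 - y(-9, -10))*(-26) = (55 - (-6 + 3*(-10)))*(-26) = (55 - (-6 - 30))*(-26) = (55 - 1*(-36))*(-26) = (55 + 36)*(-26) = 91*(-26) = -2366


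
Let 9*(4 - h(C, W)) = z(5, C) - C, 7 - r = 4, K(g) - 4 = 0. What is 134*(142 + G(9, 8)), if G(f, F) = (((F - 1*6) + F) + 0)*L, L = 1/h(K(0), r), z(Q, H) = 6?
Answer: 329506/17 ≈ 19383.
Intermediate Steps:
K(g) = 4 (K(g) = 4 + 0 = 4)
r = 3 (r = 7 - 1*4 = 7 - 4 = 3)
h(C, W) = 10/3 + C/9 (h(C, W) = 4 - (6 - C)/9 = 4 + (-2/3 + C/9) = 10/3 + C/9)
L = 9/34 (L = 1/(10/3 + (1/9)*4) = 1/(10/3 + 4/9) = 1/(34/9) = 9/34 ≈ 0.26471)
G(f, F) = -27/17 + 9*F/17 (G(f, F) = (((F - 1*6) + F) + 0)*(9/34) = (((F - 6) + F) + 0)*(9/34) = (((-6 + F) + F) + 0)*(9/34) = ((-6 + 2*F) + 0)*(9/34) = (-6 + 2*F)*(9/34) = -27/17 + 9*F/17)
134*(142 + G(9, 8)) = 134*(142 + (-27/17 + (9/17)*8)) = 134*(142 + (-27/17 + 72/17)) = 134*(142 + 45/17) = 134*(2459/17) = 329506/17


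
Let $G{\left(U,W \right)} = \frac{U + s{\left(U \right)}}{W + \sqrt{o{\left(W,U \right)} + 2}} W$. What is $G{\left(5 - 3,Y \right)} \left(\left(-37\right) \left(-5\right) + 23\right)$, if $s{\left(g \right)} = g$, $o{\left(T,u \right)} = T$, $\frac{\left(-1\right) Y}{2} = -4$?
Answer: $\frac{26624}{27} - \frac{3328 \sqrt{10}}{27} \approx 596.29$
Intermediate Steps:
$Y = 8$ ($Y = \left(-2\right) \left(-4\right) = 8$)
$G{\left(U,W \right)} = \frac{2 U W}{W + \sqrt{2 + W}}$ ($G{\left(U,W \right)} = \frac{U + U}{W + \sqrt{W + 2}} W = \frac{2 U}{W + \sqrt{2 + W}} W = \frac{2 U W}{W + \sqrt{2 + W}}$)
$G{\left(5 - 3,Y \right)} \left(\left(-37\right) \left(-5\right) + 23\right) = 2 \left(5 - 3\right) 8 \frac{1}{8 + \sqrt{2 + 8}} \left(\left(-37\right) \left(-5\right) + 23\right) = 2 \left(5 - 3\right) 8 \frac{1}{8 + \sqrt{10}} \left(185 + 23\right) = 2 \cdot 2 \cdot 8 \frac{1}{8 + \sqrt{10}} \cdot 208 = \frac{32}{8 + \sqrt{10}} \cdot 208 = \frac{6656}{8 + \sqrt{10}}$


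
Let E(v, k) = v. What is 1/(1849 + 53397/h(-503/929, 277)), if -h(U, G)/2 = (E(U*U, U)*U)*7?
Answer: 1781689378/46106194117255 ≈ 3.8643e-5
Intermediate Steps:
h(U, G) = -14*U³ (h(U, G) = -2*(U*U)*U*7 = -2*U²*U*7 = -2*U³*7 = -14*U³)
1/(1849 + 53397/h(-503/929, 277)) = 1/(1849 + 53397/((-14*(-503/929)³))) = 1/(1849 + 53397/((-14*(-127263527/801765089)))) = 1/(1849 + 53397/(1781689378/801765089)) = 1/(1849 + 53397*(801765089/1781689378)) = 1/(1849 + 42811850457333/1781689378) = 1/(46106194117255/1781689378) = 1781689378/46106194117255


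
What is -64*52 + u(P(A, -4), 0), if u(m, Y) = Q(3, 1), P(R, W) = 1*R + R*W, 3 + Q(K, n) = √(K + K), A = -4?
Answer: -3331 + √6 ≈ -3328.6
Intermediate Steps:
Q(K, n) = -3 + √2*√K (Q(K, n) = -3 + √(K + K) = -3 + √(2*K) = -3 + √2*√K)
P(R, W) = R + R*W
u(m, Y) = -3 + √6 (u(m, Y) = -3 + √2*√3 = -3 + √6)
-64*52 + u(P(A, -4), 0) = -64*52 + (-3 + √6) = -3328 + (-3 + √6) = -3331 + √6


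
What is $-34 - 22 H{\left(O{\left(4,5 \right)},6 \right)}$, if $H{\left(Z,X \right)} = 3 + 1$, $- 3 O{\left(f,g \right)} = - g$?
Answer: $-122$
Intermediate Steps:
$O{\left(f,g \right)} = \frac{g}{3}$ ($O{\left(f,g \right)} = - \frac{\left(-1\right) g}{3} = \frac{g}{3}$)
$H{\left(Z,X \right)} = 4$
$-34 - 22 H{\left(O{\left(4,5 \right)},6 \right)} = -34 - 88 = -122$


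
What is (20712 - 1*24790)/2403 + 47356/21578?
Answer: 12900692/25925967 ≈ 0.49760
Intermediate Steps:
(20712 - 1*24790)/2403 + 47356/21578 = (20712 - 24790)*(1/2403) + 47356*(1/21578) = -4078*1/2403 + 23678/10789 = -4078/2403 + 23678/10789 = 12900692/25925967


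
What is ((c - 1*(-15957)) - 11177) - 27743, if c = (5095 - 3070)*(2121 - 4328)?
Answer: -4492138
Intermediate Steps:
c = -4469175 (c = 2025*(-2207) = -4469175)
((c - 1*(-15957)) - 11177) - 27743 = ((-4469175 - 1*(-15957)) - 11177) - 27743 = ((-4469175 + 15957) - 11177) - 27743 = (-4453218 - 11177) - 27743 = -4464395 - 27743 = -4492138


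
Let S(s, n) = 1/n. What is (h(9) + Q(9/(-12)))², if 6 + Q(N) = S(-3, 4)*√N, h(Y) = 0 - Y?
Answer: (120 - I*√3)²/64 ≈ 224.95 - 6.4952*I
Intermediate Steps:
h(Y) = -Y
Q(N) = -6 + √N/4
(h(9) + Q(9/(-12)))² = (-1*9 + (-6 + √(9/(-12))/4))² = (-9 + (-6 + √(9*(-1/12))/4))² = (-9 + (-6 + √(-¾)/4))² = (-9 + (-6 + (I*√3/2)/4))² = (-9 + (-6 + I*√3/8))² = (-15 + I*√3/8)²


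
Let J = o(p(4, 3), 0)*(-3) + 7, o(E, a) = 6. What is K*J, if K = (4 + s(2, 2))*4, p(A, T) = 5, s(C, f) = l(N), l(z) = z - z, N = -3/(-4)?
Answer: -176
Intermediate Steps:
N = 3/4 (N = -3*(-1/4) = 3/4 ≈ 0.75000)
l(z) = 0
s(C, f) = 0
J = -11 (J = 6*(-3) + 7 = -18 + 7 = -11)
K = 16 (K = (4 + 0)*4 = 4*4 = 16)
K*J = 16*(-11) = -176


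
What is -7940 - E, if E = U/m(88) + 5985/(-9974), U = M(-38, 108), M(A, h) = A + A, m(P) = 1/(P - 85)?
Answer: -76913503/9974 ≈ -7711.4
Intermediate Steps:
m(P) = 1/(-85 + P)
M(A, h) = 2*A
U = -76 (U = 2*(-38) = -76)
E = -2280057/9974 (E = -76/(1/(-85 + 88)) + 5985/(-9974) = -76/(1/3) + 5985*(-1/9974) = -76/1/3 - 5985/9974 = -76*3 - 5985/9974 = -228 - 5985/9974 = -2280057/9974 ≈ -228.60)
-7940 - E = -7940 - 1*(-2280057/9974) = -7940 + 2280057/9974 = -76913503/9974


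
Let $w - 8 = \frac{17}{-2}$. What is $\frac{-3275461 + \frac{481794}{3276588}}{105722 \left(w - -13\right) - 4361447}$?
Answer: $\frac{1788722620879}{1660095324356} \approx 1.0775$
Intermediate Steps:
$w = - \frac{1}{2}$ ($w = 8 + \frac{17}{-2} = 8 + 17 \left(- \frac{1}{2}\right) = 8 - \frac{17}{2} = - \frac{1}{2} \approx -0.5$)
$\frac{-3275461 + \frac{481794}{3276588}}{105722 \left(w - -13\right) - 4361447} = \frac{-3275461 + \frac{481794}{3276588}}{105722 \left(- \frac{1}{2} - -13\right) - 4361447} = \frac{-3275461 + 481794 \cdot \frac{1}{3276588}}{105722 \left(- \frac{1}{2} + 13\right) - 4361447} = \frac{-3275461 + \frac{80299}{546098}}{105722 \cdot \frac{25}{2} - 4361447} = - \frac{1788722620879}{546098 \left(1321525 - 4361447\right)} = - \frac{1788722620879}{546098 \left(-3039922\right)} = \left(- \frac{1788722620879}{546098}\right) \left(- \frac{1}{3039922}\right) = \frac{1788722620879}{1660095324356}$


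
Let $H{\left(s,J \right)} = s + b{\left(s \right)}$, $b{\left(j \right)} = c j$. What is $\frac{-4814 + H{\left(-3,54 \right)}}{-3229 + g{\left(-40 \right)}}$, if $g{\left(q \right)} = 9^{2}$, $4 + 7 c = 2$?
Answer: $\frac{33713}{22036} \approx 1.5299$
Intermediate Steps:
$c = - \frac{2}{7}$ ($c = - \frac{4}{7} + \frac{1}{7} \cdot 2 = - \frac{4}{7} + \frac{2}{7} = - \frac{2}{7} \approx -0.28571$)
$g{\left(q \right)} = 81$
$b{\left(j \right)} = - \frac{2 j}{7}$
$H{\left(s,J \right)} = \frac{5 s}{7}$ ($H{\left(s,J \right)} = s - \frac{2 s}{7} = \frac{5 s}{7}$)
$\frac{-4814 + H{\left(-3,54 \right)}}{-3229 + g{\left(-40 \right)}} = \frac{-4814 + \frac{5}{7} \left(-3\right)}{-3229 + 81} = \frac{-4814 - \frac{15}{7}}{-3148} = \left(- \frac{33713}{7}\right) \left(- \frac{1}{3148}\right) = \frac{33713}{22036}$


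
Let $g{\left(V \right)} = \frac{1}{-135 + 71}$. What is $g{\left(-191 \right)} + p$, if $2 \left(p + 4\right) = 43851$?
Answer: $\frac{1402975}{64} \approx 21922.0$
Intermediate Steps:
$p = \frac{43843}{2}$ ($p = -4 + \frac{1}{2} \cdot 43851 = -4 + \frac{43851}{2} = \frac{43843}{2} \approx 21922.0$)
$g{\left(V \right)} = - \frac{1}{64}$ ($g{\left(V \right)} = \frac{1}{-64} = - \frac{1}{64}$)
$g{\left(-191 \right)} + p = - \frac{1}{64} + \frac{43843}{2} = \frac{1402975}{64}$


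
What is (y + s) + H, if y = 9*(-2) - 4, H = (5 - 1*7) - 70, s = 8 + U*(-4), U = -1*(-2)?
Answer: -94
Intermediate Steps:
U = 2
s = 0 (s = 8 + 2*(-4) = 8 - 8 = 0)
H = -72 (H = (5 - 7) - 70 = -2 - 70 = -72)
y = -22 (y = -18 - 4 = -22)
(y + s) + H = (-22 + 0) - 72 = -22 - 72 = -94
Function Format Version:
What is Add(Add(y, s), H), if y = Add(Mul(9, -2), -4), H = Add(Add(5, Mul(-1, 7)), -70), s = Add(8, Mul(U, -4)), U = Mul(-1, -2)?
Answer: -94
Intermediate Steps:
U = 2
s = 0 (s = Add(8, Mul(2, -4)) = Add(8, -8) = 0)
H = -72 (H = Add(Add(5, -7), -70) = Add(-2, -70) = -72)
y = -22 (y = Add(-18, -4) = -22)
Add(Add(y, s), H) = Add(Add(-22, 0), -72) = Add(-22, -72) = -94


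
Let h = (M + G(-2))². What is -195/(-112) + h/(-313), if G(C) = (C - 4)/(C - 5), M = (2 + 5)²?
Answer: -1521571/245392 ≈ -6.2006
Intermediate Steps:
M = 49 (M = 7² = 49)
G(C) = (-4 + C)/(-5 + C)
h = 121801/49 (h = (49 + (-4 - 2)/(-5 - 2))² = (49 - 6/(-7))² = (49 - ⅐*(-6))² = (49 + 6/7)² = (349/7)² = 121801/49 ≈ 2485.7)
-195/(-112) + h/(-313) = -195/(-112) + (121801/49)/(-313) = -195*(-1/112) + (121801/49)*(-1/313) = 195/112 - 121801/15337 = -1521571/245392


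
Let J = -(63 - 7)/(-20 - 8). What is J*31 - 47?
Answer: 15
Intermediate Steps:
J = 2 (J = -56/(-28) = -56*(-1)/28 = -1*(-2) = 2)
J*31 - 47 = 2*31 - 47 = 62 - 47 = 15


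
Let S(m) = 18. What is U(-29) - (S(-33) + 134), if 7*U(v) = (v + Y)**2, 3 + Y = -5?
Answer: 305/7 ≈ 43.571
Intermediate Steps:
Y = -8 (Y = -3 - 5 = -8)
U(v) = (-8 + v)**2/7 (U(v) = (v - 8)**2/7 = (-8 + v)**2/7)
U(-29) - (S(-33) + 134) = (-8 - 29)**2/7 - (18 + 134) = (1/7)*(-37)**2 - 1*152 = (1/7)*1369 - 152 = 1369/7 - 152 = 305/7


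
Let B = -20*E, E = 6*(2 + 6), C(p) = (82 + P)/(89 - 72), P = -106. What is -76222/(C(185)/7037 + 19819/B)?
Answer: 8753627172480/2370950191 ≈ 3692.0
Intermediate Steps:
C(p) = -24/17 (C(p) = (82 - 106)/(89 - 72) = -24/17)
E = 48 (E = 6*8 = 48)
B = -960 (B = -20*48 = -960)
-76222/(C(185)/7037 + 19819/B) = -76222/(-24/17/7037 + 19819/(-960)) = -76222/(-24/17*1/7037 + 19819*(-1/960)) = -76222/(-24/119629 - 19819/960) = -76222/(-2370950191/114843840) = -76222*(-114843840/2370950191) = 8753627172480/2370950191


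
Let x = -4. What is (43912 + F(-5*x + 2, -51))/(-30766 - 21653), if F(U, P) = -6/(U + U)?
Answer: -966061/1153218 ≈ -0.83771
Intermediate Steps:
F(U, P) = -3/U (F(U, P) = -6/(2*U) = (1/(2*U))*(-6) = -3/U)
(43912 + F(-5*x + 2, -51))/(-30766 - 21653) = (43912 - 3/(-5*(-4) + 2))/(-30766 - 21653) = (43912 - 3/(20 + 2))/(-52419) = (43912 - 3/22)*(-1/52419) = (966061/22)*(-1/52419) = -966061/1153218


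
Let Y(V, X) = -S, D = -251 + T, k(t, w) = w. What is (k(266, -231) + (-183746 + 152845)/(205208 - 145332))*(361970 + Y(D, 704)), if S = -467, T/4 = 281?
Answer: -5024194840309/59876 ≈ -8.3910e+7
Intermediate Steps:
T = 1124 (T = 4*281 = 1124)
D = 873 (D = -251 + 1124 = 873)
Y(V, X) = 467 (Y(V, X) = -1*(-467) = 467)
(k(266, -231) + (-183746 + 152845)/(205208 - 145332))*(361970 + Y(D, 704)) = (-231 + (-183746 + 152845)/(205208 - 145332))*(361970 + 467) = (-231 - 30901/59876)*362437 = -13862257/59876*362437 = -5024194840309/59876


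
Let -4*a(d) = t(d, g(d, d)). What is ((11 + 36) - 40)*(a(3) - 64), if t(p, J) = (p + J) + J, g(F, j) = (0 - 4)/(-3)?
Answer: -5495/12 ≈ -457.92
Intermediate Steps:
g(F, j) = 4/3 (g(F, j) = -4*(-1/3) = 4/3)
t(p, J) = p + 2*J (t(p, J) = (J + p) + J = p + 2*J)
a(d) = -2/3 - d/4 (a(d) = -(d + 2*(4/3))/4 = -(d + 8/3)/4 = -(8/3 + d)/4 = -2/3 - d/4)
((11 + 36) - 40)*(a(3) - 64) = ((11 + 36) - 40)*((-2/3 - 1/4*3) - 64) = (47 - 40)*((-2/3 - 3/4) - 64) = 7*(-17/12 - 64) = 7*(-785/12) = -5495/12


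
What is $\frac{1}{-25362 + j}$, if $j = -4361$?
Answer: $- \frac{1}{29723} \approx -3.3644 \cdot 10^{-5}$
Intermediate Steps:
$\frac{1}{-25362 + j} = \frac{1}{-25362 - 4361} = \frac{1}{-29723} = - \frac{1}{29723}$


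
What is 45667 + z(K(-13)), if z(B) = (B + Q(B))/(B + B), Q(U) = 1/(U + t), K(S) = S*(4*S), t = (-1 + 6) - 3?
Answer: 41861387881/916656 ≈ 45668.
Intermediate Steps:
t = 2 (t = 5 - 3 = 2)
K(S) = 4*S**2
Q(U) = 1/(2 + U) (Q(U) = 1/(U + 2) = 1/(2 + U))
z(B) = (B + 1/(2 + B))/(2*B) (z(B) = (B + 1/(2 + B))/(B + B) = (B + 1/(2 + B))/((2*B)) = (B + 1/(2 + B))*(1/(2*B)) = (B + 1/(2 + B))/(2*B))
45667 + z(K(-13)) = 45667 + (1 + (4*(-13)**2)*(2 + 4*(-13)**2))/(2*((4*(-13)**2))*(2 + 4*(-13)**2)) = 45667 + (1 + (4*169)*(2 + 4*169))/(2*((4*169))*(2 + 4*169)) = 45667 + (1/2)*(1 + 676*(2 + 676))/(676*(2 + 676)) = 45667 + (1/2)*(1/676)*(1 + 676*678)/678 = 45667 + (1/2)*(1/676)*(1/678)*(1 + 458328) = 45667 + (1/2)*(1/676)*(1/678)*458329 = 45667 + 458329/916656 = 41861387881/916656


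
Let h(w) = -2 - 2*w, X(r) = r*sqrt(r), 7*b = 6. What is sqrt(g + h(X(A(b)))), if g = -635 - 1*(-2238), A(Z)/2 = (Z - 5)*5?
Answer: sqrt(78449 + 580*I*sqrt(2030))/7 ≈ 40.549 + 6.5761*I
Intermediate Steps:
b = 6/7 (b = (1/7)*6 = 6/7 ≈ 0.85714)
A(Z) = -50 + 10*Z (A(Z) = 2*((Z - 5)*5) = 2*((-5 + Z)*5) = 2*(-25 + 5*Z) = -50 + 10*Z)
X(r) = r**(3/2)
g = 1603 (g = -635 + 2238 = 1603)
sqrt(g + h(X(A(b)))) = sqrt(1603 + (-2 - 2*(-50 + 10*(6/7))**(3/2))) = sqrt(1603 + (-2 - 2*(-50 + 60/7)**(3/2))) = sqrt(1603 + (-2 - (-580)*I*sqrt(2030)/49)) = sqrt(1603 + (-2 + 580*I*sqrt(2030)/49)) = sqrt(1601 + 580*I*sqrt(2030)/49)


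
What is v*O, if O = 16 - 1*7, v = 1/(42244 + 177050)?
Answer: 1/24366 ≈ 4.1041e-5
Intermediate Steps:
v = 1/219294 ≈ 4.5601e-6
O = 9 (O = 16 - 7 = 9)
v*O = (1/219294)*9 = 1/24366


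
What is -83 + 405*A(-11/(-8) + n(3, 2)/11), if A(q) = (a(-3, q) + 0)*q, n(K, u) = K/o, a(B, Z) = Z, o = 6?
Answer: 5685373/7744 ≈ 734.17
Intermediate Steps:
n(K, u) = K/6
A(q) = q**2 (A(q) = (q + 0)*q = q*q = q**2)
-83 + 405*A(-11/(-8) + n(3, 2)/11) = -83 + 405*(-11/(-8) + ((1/6)*3)/11)**2 = -83 + 405*(-11*(-1/8) + (1/2)*(1/11))**2 = -83 + 405*(11/8 + 1/22)**2 = -83 + 405*(125/88)**2 = -83 + 405*(15625/7744) = -83 + 6328125/7744 = 5685373/7744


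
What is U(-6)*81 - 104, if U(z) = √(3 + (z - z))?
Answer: -104 + 81*√3 ≈ 36.296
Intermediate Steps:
U(z) = √3 (U(z) = √(3 + 0) = √3)
U(-6)*81 - 104 = √3*81 - 104 = 81*√3 - 104 = -104 + 81*√3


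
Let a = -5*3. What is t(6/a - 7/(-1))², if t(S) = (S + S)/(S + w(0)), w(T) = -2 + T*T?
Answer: 4356/529 ≈ 8.2344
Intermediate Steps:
a = -15
w(T) = -2 + T²
t(S) = 2*S/(-2 + S) (t(S) = (S + S)/(S + (-2 + 0²)) = (2*S)/(S + (-2 + 0)) = (2*S)/(S - 2) = (2*S)/(-2 + S) = 2*S/(-2 + S))
t(6/a - 7/(-1))² = (2*(6/(-15) - 7/(-1))/(-2 + (6/(-15) - 7/(-1))))² = (2*(6*(-1/15) - 7*(-1))/(-2 + (6*(-1/15) - 7*(-1))))² = (2*(-⅖ + 7)/(-2 + (-⅖ + 7)))² = (2*(33/5)/(-2 + 33/5))² = (2*(33/5)/(23/5))² = (2*(33/5)*(5/23))² = (66/23)² = 4356/529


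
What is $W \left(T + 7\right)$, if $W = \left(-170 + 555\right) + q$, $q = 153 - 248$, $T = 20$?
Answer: $7830$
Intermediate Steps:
$q = -95$
$W = 290$ ($W = \left(-170 + 555\right) - 95 = 385 - 95 = 290$)
$W \left(T + 7\right) = 290 \left(20 + 7\right) = 290 \cdot 27 = 7830$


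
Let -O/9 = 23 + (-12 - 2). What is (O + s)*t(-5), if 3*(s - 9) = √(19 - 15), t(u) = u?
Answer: 1070/3 ≈ 356.67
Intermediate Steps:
O = -81 (O = -9*(23 + (-12 - 2)) = -9*(23 - 14) = -9*9 = -81)
s = 29/3 (s = 9 + √(19 - 15)/3 = 9 + √4/3 = 9 + (⅓)*2 = 9 + ⅔ = 29/3 ≈ 9.6667)
(O + s)*t(-5) = (-81 + 29/3)*(-5) = -214/3*(-5) = 1070/3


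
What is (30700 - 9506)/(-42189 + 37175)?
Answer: -10597/2507 ≈ -4.2270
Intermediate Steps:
(30700 - 9506)/(-42189 + 37175) = 21194/(-5014) = 21194*(-1/5014) = -10597/2507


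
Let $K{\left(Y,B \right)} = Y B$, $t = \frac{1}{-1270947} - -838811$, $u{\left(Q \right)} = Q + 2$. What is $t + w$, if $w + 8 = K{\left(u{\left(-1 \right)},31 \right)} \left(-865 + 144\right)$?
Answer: $\frac{1037667220043}{1270947} \approx 8.1645 \cdot 10^{5}$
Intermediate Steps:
$u{\left(Q \right)} = 2 + Q$
$t = \frac{1066084324016}{1270947}$ ($t = - \frac{1}{1270947} + 838811 = \frac{1066084324016}{1270947} \approx 8.3881 \cdot 10^{5}$)
$K{\left(Y,B \right)} = B Y$
$w = -22359$ ($w = -8 + 31 \left(2 - 1\right) \left(-865 + 144\right) = -8 + 31 \cdot 1 \left(-721\right) = -8 + 31 \left(-721\right) = -8 - 22351 = -22359$)
$t + w = \frac{1066084324016}{1270947} - 22359 = \frac{1037667220043}{1270947}$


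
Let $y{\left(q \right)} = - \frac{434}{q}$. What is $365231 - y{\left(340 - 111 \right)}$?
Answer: $\frac{83638333}{229} \approx 3.6523 \cdot 10^{5}$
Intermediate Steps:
$365231 - y{\left(340 - 111 \right)} = 365231 - - \frac{434}{340 - 111} = 365231 - - \frac{434}{229} = 365231 + \frac{434}{229} = \frac{83638333}{229}$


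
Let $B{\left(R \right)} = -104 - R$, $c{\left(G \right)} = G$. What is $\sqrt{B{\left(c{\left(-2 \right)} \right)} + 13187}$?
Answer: $\sqrt{13085} \approx 114.39$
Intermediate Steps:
$\sqrt{B{\left(c{\left(-2 \right)} \right)} + 13187} = \sqrt{\left(-104 - -2\right) + 13187} = \sqrt{\left(-104 + 2\right) + 13187} = \sqrt{-102 + 13187} = \sqrt{13085}$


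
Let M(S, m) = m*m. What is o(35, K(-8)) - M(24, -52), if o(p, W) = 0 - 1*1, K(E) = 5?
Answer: -2705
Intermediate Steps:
o(p, W) = -1 (o(p, W) = 0 - 1 = -1)
M(S, m) = m²
o(35, K(-8)) - M(24, -52) = -1 - 1*(-52)² = -1 - 1*2704 = -1 - 2704 = -2705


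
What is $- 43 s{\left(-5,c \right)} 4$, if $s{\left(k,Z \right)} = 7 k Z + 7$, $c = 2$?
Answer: $10836$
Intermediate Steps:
$s{\left(k,Z \right)} = 7 + 7 Z k$ ($s{\left(k,Z \right)} = 7 Z k + 7 = 7 + 7 Z k$)
$- 43 s{\left(-5,c \right)} 4 = - 43 \left(7 + 7 \cdot 2 \left(-5\right)\right) 4 = - 43 \left(7 - 70\right) 4 = \left(-43\right) \left(-63\right) 4 = 2709 \cdot 4 = 10836$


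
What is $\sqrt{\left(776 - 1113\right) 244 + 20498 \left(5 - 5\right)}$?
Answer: $2 i \sqrt{20557} \approx 286.75 i$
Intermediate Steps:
$\sqrt{\left(776 - 1113\right) 244 + 20498 \left(5 - 5\right)} = \sqrt{\left(-337\right) 244 + 20498 \left(5 - 5\right)} = \sqrt{-82228 + 20498 \cdot 0} = \sqrt{-82228 + 0} = \sqrt{-82228} = 2 i \sqrt{20557}$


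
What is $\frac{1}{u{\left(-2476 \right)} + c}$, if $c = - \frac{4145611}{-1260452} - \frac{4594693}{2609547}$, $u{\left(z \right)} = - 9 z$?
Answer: $\frac{3289208735244}{73301754232944277} \approx 4.4872 \cdot 10^{-5}$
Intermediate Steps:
$c = \frac{5026776766981}{3289208735244}$ ($c = \left(-4145611\right) \left(- \frac{1}{1260452}\right) - \frac{4594693}{2609547} = \frac{4145611}{1260452} - \frac{4594693}{2609547} = \frac{5026776766981}{3289208735244} \approx 1.5283$)
$\frac{1}{u{\left(-2476 \right)} + c} = \frac{1}{\left(-9\right) \left(-2476\right) + \frac{5026776766981}{3289208735244}} = \frac{1}{22284 + \frac{5026776766981}{3289208735244}} = \frac{1}{\frac{73301754232944277}{3289208735244}} = \frac{3289208735244}{73301754232944277}$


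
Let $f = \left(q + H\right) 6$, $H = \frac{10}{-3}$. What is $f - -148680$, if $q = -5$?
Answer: $148630$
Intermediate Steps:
$H = - \frac{10}{3}$ ($H = 10 \left(- \frac{1}{3}\right) = - \frac{10}{3} \approx -3.3333$)
$f = -50$ ($f = \left(-5 - \frac{10}{3}\right) 6 = \left(- \frac{25}{3}\right) 6 = -50$)
$f - -148680 = -50 - -148680 = -50 + 148680 = 148630$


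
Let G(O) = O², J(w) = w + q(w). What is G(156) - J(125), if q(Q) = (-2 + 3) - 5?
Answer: 24215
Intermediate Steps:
q(Q) = -4 (q(Q) = 1 - 5 = -4)
J(w) = -4 + w (J(w) = w - 4 = -4 + w)
G(156) - J(125) = 156² - (-4 + 125) = 24336 - 1*121 = 24336 - 121 = 24215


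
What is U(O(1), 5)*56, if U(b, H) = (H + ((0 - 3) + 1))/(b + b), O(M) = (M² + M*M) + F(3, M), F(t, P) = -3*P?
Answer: -84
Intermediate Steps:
O(M) = -3*M + 2*M² (O(M) = (M² + M*M) - 3*M = (M² + M²) - 3*M = 2*M² - 3*M = -3*M + 2*M²)
U(b, H) = (-2 + H)/(2*b) (U(b, H) = (H + (-3 + 1))/((2*b)) = (H - 2)*(1/(2*b)) = (-2 + H)*(1/(2*b)) = (-2 + H)/(2*b))
U(O(1), 5)*56 = ((-2 + 5)/(2*((1*(-3 + 2*1)))))*56 = ((½)*3/(1*(-3 + 2)))*56 = ((½)*3/(1*(-1)))*56 = ((½)*3/(-1))*56 = ((½)*(-1)*3)*56 = -3/2*56 = -84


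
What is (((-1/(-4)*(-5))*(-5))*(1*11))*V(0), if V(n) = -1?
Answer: -275/4 ≈ -68.750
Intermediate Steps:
(((-1/(-4)*(-5))*(-5))*(1*11))*V(0) = (((-1/(-4)*(-5))*(-5))*(1*11))*(-1) = (((-1*(-1/4)*(-5))*(-5))*11)*(-1) = ((((1/4)*(-5))*(-5))*11)*(-1) = (-5/4*(-5)*11)*(-1) = ((25/4)*11)*(-1) = (275/4)*(-1) = -275/4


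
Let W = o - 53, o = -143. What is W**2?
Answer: 38416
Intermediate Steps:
W = -196 (W = -143 - 53 = -196)
W**2 = (-196)**2 = 38416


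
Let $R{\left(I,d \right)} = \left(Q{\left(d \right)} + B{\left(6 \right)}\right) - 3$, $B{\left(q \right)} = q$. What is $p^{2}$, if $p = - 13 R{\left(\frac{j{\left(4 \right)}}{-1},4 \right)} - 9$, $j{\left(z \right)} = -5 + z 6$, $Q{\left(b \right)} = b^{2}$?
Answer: $65536$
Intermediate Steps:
$j{\left(z \right)} = -5 + 6 z$
$R{\left(I,d \right)} = 3 + d^{2}$ ($R{\left(I,d \right)} = \left(d^{2} + 6\right) - 3 = \left(6 + d^{2}\right) - 3 = 3 + d^{2}$)
$p = -256$ ($p = - 13 \left(3 + 4^{2}\right) - 9 = - 13 \left(3 + 16\right) - 9 = \left(-13\right) 19 - 9 = -247 - 9 = -256$)
$p^{2} = \left(-256\right)^{2} = 65536$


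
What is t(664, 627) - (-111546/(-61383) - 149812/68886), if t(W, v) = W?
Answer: 10888329584/16389261 ≈ 664.36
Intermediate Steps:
t(664, 627) - (-111546/(-61383) - 149812/68886) = 664 - (-111546/(-61383) - 149812/68886) = 664 - (-111546*(-1/61383) - 149812*1/68886) = 664 - (37182/20461 - 1742/801) = 664 - 1*(-5860280/16389261) = 664 + 5860280/16389261 = 10888329584/16389261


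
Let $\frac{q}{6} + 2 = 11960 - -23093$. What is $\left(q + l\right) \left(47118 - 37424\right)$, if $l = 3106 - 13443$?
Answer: $1938499486$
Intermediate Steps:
$q = 210306$ ($q = -12 + 6 \left(11960 - -23093\right) = -12 + 6 \left(11960 + 23093\right) = -12 + 6 \cdot 35053 = -12 + 210318 = 210306$)
$l = -10337$
$\left(q + l\right) \left(47118 - 37424\right) = \left(210306 - 10337\right) \left(47118 - 37424\right) = 199969 \left(47118 - 37424\right) = 199969 \cdot 9694 = 1938499486$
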